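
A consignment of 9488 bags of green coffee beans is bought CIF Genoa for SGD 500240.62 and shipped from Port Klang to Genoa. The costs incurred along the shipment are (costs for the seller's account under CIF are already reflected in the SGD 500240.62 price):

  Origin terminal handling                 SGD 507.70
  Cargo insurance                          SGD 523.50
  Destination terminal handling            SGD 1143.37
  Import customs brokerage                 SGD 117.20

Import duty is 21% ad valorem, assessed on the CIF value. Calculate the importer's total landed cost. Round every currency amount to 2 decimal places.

CIF: the seller pays costs through ocean freight and marine insurance to the destination port.
Already in the invoice (seller's account under CIF): origin terminal, insurance — exclude.
The CIF price already equals the CIF value: 500240.62
Import duty = 500240.62 × 21% = 105050.53
Buyer bears: destination terminal 1143.37 + brokerage 117.20 + duty 105050.53 = 106311.10
Landed cost = invoice 500240.62 + 106311.10 = 606551.72

Total landed cost: SGD 606551.72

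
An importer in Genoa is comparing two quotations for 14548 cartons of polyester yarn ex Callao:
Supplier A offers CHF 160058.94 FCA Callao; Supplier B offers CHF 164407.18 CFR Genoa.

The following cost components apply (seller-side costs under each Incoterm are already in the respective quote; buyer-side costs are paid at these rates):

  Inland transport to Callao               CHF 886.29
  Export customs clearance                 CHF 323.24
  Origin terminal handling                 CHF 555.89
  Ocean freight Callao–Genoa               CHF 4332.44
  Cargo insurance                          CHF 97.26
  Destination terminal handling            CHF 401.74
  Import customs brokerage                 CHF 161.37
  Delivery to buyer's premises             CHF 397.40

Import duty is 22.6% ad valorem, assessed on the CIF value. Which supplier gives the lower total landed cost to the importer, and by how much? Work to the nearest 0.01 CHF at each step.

Supplier A (FCA):
CIF value = FCA price + origin terminal + freight + insurance = 160058.94 + 555.89 + 4332.44 + 97.26 = 165044.53
Import duty = 165044.53 × 22.6% = 37300.06
Buyer bears (A): 555.89 + 4332.44 + 97.26 + 401.74 + 161.37 + 397.40 = 5946.10
Landed cost (A) = invoice 160058.94 + 5946.10 + duty 37300.06 = 203305.10
Supplier B (CFR):
CIF value = CFR price + insurance = 164407.18 + 97.26 = 164504.44
Import duty = 164504.44 × 22.6% = 37178.00
Buyer bears (B): 97.26 + 401.74 + 161.37 + 397.40 = 1057.77
Landed cost (B) = invoice 164407.18 + 1057.77 + duty 37178.00 = 202642.95
Difference = |203305.10 − 202642.95| = 662.15

Supplier B is cheaper by CHF 662.15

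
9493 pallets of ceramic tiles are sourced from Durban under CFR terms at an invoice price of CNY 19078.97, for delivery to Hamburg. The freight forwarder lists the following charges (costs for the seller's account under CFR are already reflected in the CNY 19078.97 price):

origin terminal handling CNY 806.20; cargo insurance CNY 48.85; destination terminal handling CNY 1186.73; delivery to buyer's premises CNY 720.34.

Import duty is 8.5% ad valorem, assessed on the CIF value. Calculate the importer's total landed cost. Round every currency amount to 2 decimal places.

CFR: the seller pays costs through ocean freight to the destination port, but not insurance.
Already in the invoice (seller's account under CFR): origin terminal — exclude.
CIF value = CFR price + insurance = 19078.97 + 48.85 = 19127.82
Import duty = 19127.82 × 8.5% = 1625.86
Buyer bears: insurance 48.85 + destination terminal 1186.73 + delivery 720.34 + duty 1625.86 = 3581.78
Landed cost = invoice 19078.97 + 3581.78 = 22660.75

Total landed cost: CNY 22660.75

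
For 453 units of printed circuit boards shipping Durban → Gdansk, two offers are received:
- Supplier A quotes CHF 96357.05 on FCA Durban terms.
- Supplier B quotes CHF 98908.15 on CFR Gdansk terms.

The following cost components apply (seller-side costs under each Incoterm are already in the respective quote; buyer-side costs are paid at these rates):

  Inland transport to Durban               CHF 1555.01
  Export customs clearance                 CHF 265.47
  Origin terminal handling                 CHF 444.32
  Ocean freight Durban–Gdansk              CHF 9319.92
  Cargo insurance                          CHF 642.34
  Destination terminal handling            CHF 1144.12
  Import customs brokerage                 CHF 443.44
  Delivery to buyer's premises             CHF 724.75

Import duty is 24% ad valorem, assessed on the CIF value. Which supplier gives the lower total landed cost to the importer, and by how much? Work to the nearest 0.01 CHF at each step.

Supplier A (FCA):
CIF value = FCA price + origin terminal + freight + insurance = 96357.05 + 444.32 + 9319.92 + 642.34 = 106763.63
Import duty = 106763.63 × 24% = 25623.27
Buyer bears (A): 444.32 + 9319.92 + 642.34 + 1144.12 + 443.44 + 724.75 = 12718.89
Landed cost (A) = invoice 96357.05 + 12718.89 + duty 25623.27 = 134699.21
Supplier B (CFR):
CIF value = CFR price + insurance = 98908.15 + 642.34 = 99550.49
Import duty = 99550.49 × 24% = 23892.12
Buyer bears (B): 642.34 + 1144.12 + 443.44 + 724.75 = 2954.65
Landed cost (B) = invoice 98908.15 + 2954.65 + duty 23892.12 = 125754.92
Difference = |134699.21 − 125754.92| = 8944.29

Supplier B is cheaper by CHF 8944.29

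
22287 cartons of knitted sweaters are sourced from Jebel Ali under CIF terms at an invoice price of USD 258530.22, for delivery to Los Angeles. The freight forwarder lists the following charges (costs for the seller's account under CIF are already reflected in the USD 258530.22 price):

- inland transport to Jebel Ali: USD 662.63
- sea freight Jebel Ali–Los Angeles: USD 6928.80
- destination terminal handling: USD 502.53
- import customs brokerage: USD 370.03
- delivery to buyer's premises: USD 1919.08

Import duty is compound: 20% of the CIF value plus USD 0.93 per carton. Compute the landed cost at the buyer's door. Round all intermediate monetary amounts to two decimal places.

Total landed cost: USD 333754.81

CIF: the seller pays costs through ocean freight and marine insurance to the destination port.
Already in the invoice (seller's account under CIF): inland to port, freight — exclude.
The CIF price already equals the CIF value: 258530.22
Ad valorem component: 258530.22 × 20% = 51706.04
Specific component: 22287 × 0.93 = 20726.91
Import duty = 51706.04 + 20726.91 = 72432.95
Buyer bears: destination terminal 502.53 + brokerage 370.03 + delivery 1919.08 + duty 72432.95 = 75224.59
Landed cost = invoice 258530.22 + 75224.59 = 333754.81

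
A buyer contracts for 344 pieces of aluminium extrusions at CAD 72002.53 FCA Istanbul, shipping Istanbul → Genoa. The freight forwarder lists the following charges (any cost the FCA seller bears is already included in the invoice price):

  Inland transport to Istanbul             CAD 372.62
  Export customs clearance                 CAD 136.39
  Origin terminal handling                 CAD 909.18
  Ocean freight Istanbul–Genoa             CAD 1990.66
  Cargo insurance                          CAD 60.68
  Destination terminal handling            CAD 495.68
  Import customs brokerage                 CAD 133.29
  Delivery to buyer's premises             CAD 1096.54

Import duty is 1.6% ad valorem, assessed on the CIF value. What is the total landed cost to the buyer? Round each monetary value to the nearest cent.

Total landed cost: CAD 77887.97

FCA: the seller delivers export-cleared goods to the carrier; the buyer bears costs from that point.
Already in the invoice (seller's account under FCA): inland to port, export clearance — exclude.
CIF value = FCA price + origin terminal + freight + insurance = 72002.53 + 909.18 + 1990.66 + 60.68 = 74963.05
Import duty = 74963.05 × 1.6% = 1199.41
Buyer bears: origin terminal 909.18 + freight 1990.66 + insurance 60.68 + destination terminal 495.68 + brokerage 133.29 + delivery 1096.54 + duty 1199.41 = 5885.44
Landed cost = invoice 72002.53 + 5885.44 = 77887.97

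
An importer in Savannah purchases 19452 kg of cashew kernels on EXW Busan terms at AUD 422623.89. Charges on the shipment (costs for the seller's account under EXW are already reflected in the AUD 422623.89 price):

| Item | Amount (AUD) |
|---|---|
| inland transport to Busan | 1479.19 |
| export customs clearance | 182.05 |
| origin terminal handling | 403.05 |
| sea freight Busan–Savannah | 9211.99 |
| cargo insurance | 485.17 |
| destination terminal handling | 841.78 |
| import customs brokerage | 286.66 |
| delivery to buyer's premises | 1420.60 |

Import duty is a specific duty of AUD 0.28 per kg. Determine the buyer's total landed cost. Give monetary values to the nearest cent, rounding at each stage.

Total landed cost: AUD 442380.94

EXW: the seller makes goods available at their premises; the buyer bears all onward costs.
CIF value = EXW price + inland to port + export clearance + origin terminal + freight + insurance = 422623.89 + 1479.19 + 182.05 + 403.05 + 9211.99 + 485.17 = 434385.34
Import duty = 19452 × 0.28 = 5446.56
Buyer bears: inland to port 1479.19 + export clearance 182.05 + origin terminal 403.05 + freight 9211.99 + insurance 485.17 + destination terminal 841.78 + brokerage 286.66 + delivery 1420.60 + duty 5446.56 = 19757.05
Landed cost = invoice 422623.89 + 19757.05 = 442380.94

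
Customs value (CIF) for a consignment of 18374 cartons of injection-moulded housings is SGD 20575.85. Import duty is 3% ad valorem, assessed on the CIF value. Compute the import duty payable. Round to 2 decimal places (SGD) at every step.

Import duty = 20575.85 × 3% = 617.28

Import duty: SGD 617.28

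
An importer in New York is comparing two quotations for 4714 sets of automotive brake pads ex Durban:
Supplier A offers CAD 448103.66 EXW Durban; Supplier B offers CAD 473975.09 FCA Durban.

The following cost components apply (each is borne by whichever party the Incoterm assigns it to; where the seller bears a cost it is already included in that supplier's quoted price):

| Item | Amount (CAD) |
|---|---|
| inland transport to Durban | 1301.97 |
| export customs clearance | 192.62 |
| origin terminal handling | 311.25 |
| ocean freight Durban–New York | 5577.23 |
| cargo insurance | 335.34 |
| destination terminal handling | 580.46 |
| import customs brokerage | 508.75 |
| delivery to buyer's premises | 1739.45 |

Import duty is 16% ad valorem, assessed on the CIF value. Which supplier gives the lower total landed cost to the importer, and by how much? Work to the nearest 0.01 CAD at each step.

Supplier A (EXW):
CIF value = EXW price + inland to port + export clearance + origin terminal + freight + insurance = 448103.66 + 1301.97 + 192.62 + 311.25 + 5577.23 + 335.34 = 455822.07
Import duty = 455822.07 × 16% = 72931.53
Buyer bears (A): 1301.97 + 192.62 + 311.25 + 5577.23 + 335.34 + 580.46 + 508.75 + 1739.45 = 10547.07
Landed cost (A) = invoice 448103.66 + 10547.07 + duty 72931.53 = 531582.26
Supplier B (FCA):
CIF value = FCA price + origin terminal + freight + insurance = 473975.09 + 311.25 + 5577.23 + 335.34 = 480198.91
Import duty = 480198.91 × 16% = 76831.83
Buyer bears (B): 311.25 + 5577.23 + 335.34 + 580.46 + 508.75 + 1739.45 = 9052.48
Landed cost (B) = invoice 473975.09 + 9052.48 + duty 76831.83 = 559859.40
Difference = |531582.26 − 559859.40| = 28277.14

Supplier A is cheaper by CAD 28277.14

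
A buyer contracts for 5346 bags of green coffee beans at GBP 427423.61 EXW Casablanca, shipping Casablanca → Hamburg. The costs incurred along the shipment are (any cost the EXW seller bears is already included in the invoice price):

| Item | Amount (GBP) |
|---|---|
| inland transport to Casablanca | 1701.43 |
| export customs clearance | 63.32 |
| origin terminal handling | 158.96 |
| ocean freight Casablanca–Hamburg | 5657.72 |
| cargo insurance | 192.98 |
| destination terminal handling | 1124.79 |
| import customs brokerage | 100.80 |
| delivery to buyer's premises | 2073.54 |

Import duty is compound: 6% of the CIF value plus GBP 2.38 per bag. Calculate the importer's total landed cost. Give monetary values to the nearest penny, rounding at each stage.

EXW: the seller makes goods available at their premises; the buyer bears all onward costs.
CIF value = EXW price + inland to port + export clearance + origin terminal + freight + insurance = 427423.61 + 1701.43 + 63.32 + 158.96 + 5657.72 + 192.98 = 435198.02
Ad valorem component: 435198.02 × 6% = 26111.88
Specific component: 5346 × 2.38 = 12723.48
Import duty = 26111.88 + 12723.48 = 38835.36
Buyer bears: inland to port 1701.43 + export clearance 63.32 + origin terminal 158.96 + freight 5657.72 + insurance 192.98 + destination terminal 1124.79 + brokerage 100.80 + delivery 2073.54 + duty 38835.36 = 49908.90
Landed cost = invoice 427423.61 + 49908.90 = 477332.51

Total landed cost: GBP 477332.51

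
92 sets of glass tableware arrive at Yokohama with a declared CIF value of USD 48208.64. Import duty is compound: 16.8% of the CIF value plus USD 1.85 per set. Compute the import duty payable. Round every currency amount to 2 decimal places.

Import duty: USD 8269.25

Ad valorem component: 48208.64 × 16.8% = 8099.05
Specific component: 92 × 1.85 = 170.20
Import duty = 8099.05 + 170.20 = 8269.25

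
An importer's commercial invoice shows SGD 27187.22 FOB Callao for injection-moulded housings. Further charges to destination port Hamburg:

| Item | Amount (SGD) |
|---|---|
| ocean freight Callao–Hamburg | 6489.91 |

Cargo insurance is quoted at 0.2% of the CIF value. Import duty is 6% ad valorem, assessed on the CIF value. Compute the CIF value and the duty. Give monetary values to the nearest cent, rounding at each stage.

Let C be the CIF value. C = FOB price + freight + 0.2% × C
C − 0.2% × C = 27187.22 + 6489.91
0.998 × C = 33677.13
C = 33677.13 / 0.998 = 33744.62
Insurance premium = 0.2% × 33744.62 = 67.49
Import duty = 33744.62 × 6% = 2024.68

CIF value: SGD 33744.62; import duty: SGD 2024.68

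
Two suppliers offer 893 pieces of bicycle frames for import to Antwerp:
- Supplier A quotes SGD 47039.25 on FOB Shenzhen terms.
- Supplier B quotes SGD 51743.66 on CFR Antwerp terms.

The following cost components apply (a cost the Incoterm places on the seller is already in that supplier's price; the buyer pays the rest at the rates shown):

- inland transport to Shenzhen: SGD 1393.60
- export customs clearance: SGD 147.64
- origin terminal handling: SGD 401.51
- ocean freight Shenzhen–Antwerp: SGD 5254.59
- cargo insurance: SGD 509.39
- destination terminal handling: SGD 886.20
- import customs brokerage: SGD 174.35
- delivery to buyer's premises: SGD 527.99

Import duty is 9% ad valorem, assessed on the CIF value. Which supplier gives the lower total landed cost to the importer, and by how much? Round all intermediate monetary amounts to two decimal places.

Supplier B is cheaper by SGD 599.70

Supplier A (FOB):
CIF value = FOB price + freight + insurance = 47039.25 + 5254.59 + 509.39 = 52803.23
Import duty = 52803.23 × 9% = 4752.29
Buyer bears (A): 5254.59 + 509.39 + 886.20 + 174.35 + 527.99 = 7352.52
Landed cost (A) = invoice 47039.25 + 7352.52 + duty 4752.29 = 59144.06
Supplier B (CFR):
CIF value = CFR price + insurance = 51743.66 + 509.39 = 52253.05
Import duty = 52253.05 × 9% = 4702.77
Buyer bears (B): 509.39 + 886.20 + 174.35 + 527.99 = 2097.93
Landed cost (B) = invoice 51743.66 + 2097.93 + duty 4702.77 = 58544.36
Difference = |59144.06 − 58544.36| = 599.70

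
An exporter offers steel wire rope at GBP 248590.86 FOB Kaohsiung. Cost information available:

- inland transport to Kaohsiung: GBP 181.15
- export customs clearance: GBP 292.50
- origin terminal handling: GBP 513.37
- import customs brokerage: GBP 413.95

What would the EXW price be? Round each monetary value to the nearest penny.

Not relevant to the conversion: brokerage — on the buyer under both terms; not part of either seller's price.
From FOB to EXW, the seller no longer bears: inland to port, export clearance, origin terminal.
EXW price = 248590.86 − 181.15 − 292.50 − 513.37 = 247603.84

EXW price: GBP 247603.84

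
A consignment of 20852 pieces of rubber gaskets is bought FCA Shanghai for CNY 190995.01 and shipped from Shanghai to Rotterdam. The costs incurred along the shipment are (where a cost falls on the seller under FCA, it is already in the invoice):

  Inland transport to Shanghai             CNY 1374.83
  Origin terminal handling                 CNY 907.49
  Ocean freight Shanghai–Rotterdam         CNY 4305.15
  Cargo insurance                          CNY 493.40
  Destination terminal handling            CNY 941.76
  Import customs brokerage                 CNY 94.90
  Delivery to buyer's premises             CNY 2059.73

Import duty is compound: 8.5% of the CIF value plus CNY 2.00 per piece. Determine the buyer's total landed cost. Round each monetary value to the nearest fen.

Total landed cost: CNY 258221.03

FCA: the seller delivers export-cleared goods to the carrier; the buyer bears costs from that point.
Already in the invoice (seller's account under FCA): inland to port — exclude.
CIF value = FCA price + origin terminal + freight + insurance = 190995.01 + 907.49 + 4305.15 + 493.40 = 196701.05
Ad valorem component: 196701.05 × 8.5% = 16719.59
Specific component: 20852 × 2.00 = 41704.00
Import duty = 16719.59 + 41704.00 = 58423.59
Buyer bears: origin terminal 907.49 + freight 4305.15 + insurance 493.40 + destination terminal 941.76 + brokerage 94.90 + delivery 2059.73 + duty 58423.59 = 67226.02
Landed cost = invoice 190995.01 + 67226.02 = 258221.03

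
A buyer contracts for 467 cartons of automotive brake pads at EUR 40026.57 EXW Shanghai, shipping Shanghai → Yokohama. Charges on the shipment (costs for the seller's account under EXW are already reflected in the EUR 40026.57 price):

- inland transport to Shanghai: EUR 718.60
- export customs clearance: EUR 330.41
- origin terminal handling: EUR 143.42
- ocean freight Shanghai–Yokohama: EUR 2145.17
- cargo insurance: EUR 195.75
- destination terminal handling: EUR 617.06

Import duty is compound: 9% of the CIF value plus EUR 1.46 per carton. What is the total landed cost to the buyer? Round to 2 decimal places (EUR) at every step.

Total landed cost: EUR 48779.19

EXW: the seller makes goods available at their premises; the buyer bears all onward costs.
CIF value = EXW price + inland to port + export clearance + origin terminal + freight + insurance = 40026.57 + 718.60 + 330.41 + 143.42 + 2145.17 + 195.75 = 43559.92
Ad valorem component: 43559.92 × 9% = 3920.39
Specific component: 467 × 1.46 = 681.82
Import duty = 3920.39 + 681.82 = 4602.21
Buyer bears: inland to port 718.60 + export clearance 330.41 + origin terminal 143.42 + freight 2145.17 + insurance 195.75 + destination terminal 617.06 + duty 4602.21 = 8752.62
Landed cost = invoice 40026.57 + 8752.62 = 48779.19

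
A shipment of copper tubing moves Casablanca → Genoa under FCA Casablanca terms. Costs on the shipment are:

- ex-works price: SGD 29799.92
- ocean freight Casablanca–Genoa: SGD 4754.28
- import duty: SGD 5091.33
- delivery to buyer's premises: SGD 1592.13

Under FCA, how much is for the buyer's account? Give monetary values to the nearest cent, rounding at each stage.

FCA: the seller delivers export-cleared goods to the carrier; the buyer bears costs from that point.
Seller's account: goods 29799.92 = 29799.92
Buyer's account: freight 4754.28 + duty 5091.33 + delivery 1592.13 = 11437.74

Buyer's account: SGD 11437.74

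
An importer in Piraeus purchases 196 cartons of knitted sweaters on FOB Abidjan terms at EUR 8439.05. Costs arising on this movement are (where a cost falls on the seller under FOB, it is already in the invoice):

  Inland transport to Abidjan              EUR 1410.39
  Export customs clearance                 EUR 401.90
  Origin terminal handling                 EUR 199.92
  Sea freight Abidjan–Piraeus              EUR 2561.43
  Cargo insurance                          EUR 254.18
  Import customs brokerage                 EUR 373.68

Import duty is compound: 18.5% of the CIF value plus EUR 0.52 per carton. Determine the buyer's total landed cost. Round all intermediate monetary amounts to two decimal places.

Total landed cost: EUR 13812.37

FOB: the seller bears costs until goods are on board at the origin port; the buyer bears freight, insurance and all costs thereafter.
Already in the invoice (seller's account under FOB): inland to port, export clearance, origin terminal — exclude.
CIF value = FOB price + freight + insurance = 8439.05 + 2561.43 + 254.18 = 11254.66
Ad valorem component: 11254.66 × 18.5% = 2082.11
Specific component: 196 × 0.52 = 101.92
Import duty = 2082.11 + 101.92 = 2184.03
Buyer bears: freight 2561.43 + insurance 254.18 + brokerage 373.68 + duty 2184.03 = 5373.32
Landed cost = invoice 8439.05 + 5373.32 = 13812.37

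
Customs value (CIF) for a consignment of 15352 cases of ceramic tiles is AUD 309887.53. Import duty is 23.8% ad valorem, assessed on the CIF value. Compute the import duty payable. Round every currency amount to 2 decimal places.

Import duty = 309887.53 × 23.8% = 73753.23

Import duty: AUD 73753.23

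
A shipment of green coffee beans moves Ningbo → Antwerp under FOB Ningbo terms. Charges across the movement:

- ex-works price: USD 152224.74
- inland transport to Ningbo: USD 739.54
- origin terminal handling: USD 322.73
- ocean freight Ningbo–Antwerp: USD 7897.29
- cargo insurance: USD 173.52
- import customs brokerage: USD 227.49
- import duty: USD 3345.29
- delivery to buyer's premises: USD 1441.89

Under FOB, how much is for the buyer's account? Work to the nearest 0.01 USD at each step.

FOB: the seller bears costs until goods are on board at the origin port; the buyer bears freight, insurance and all costs thereafter.
Seller's account: goods 152224.74 + inland to port 739.54 + origin terminal 322.73 = 153287.01
Buyer's account: freight 7897.29 + insurance 173.52 + brokerage 227.49 + duty 3345.29 + delivery 1441.89 = 13085.48

Buyer's account: USD 13085.48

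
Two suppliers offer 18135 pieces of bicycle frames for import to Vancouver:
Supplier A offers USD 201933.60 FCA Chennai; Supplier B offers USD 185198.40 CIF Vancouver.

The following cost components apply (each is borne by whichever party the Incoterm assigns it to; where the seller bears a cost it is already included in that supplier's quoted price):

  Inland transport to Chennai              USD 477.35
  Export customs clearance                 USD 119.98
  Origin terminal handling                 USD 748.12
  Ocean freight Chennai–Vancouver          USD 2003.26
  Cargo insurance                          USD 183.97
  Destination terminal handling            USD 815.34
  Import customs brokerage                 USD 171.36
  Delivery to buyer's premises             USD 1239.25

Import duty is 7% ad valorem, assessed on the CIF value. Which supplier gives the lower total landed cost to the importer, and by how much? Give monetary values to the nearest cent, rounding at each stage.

Supplier A (FCA):
CIF value = FCA price + origin terminal + freight + insurance = 201933.60 + 748.12 + 2003.26 + 183.97 = 204868.95
Import duty = 204868.95 × 7% = 14340.83
Buyer bears (A): 748.12 + 2003.26 + 183.97 + 815.34 + 171.36 + 1239.25 = 5161.30
Landed cost (A) = invoice 201933.60 + 5161.30 + duty 14340.83 = 221435.73
Supplier B (CIF):
The CIF price already equals the CIF value: 185198.40
Import duty = 185198.40 × 7% = 12963.89
Buyer bears (B): 815.34 + 171.36 + 1239.25 = 2225.95
Landed cost (B) = invoice 185198.40 + 2225.95 + duty 12963.89 = 200388.24
Difference = |221435.73 − 200388.24| = 21047.49

Supplier B is cheaper by USD 21047.49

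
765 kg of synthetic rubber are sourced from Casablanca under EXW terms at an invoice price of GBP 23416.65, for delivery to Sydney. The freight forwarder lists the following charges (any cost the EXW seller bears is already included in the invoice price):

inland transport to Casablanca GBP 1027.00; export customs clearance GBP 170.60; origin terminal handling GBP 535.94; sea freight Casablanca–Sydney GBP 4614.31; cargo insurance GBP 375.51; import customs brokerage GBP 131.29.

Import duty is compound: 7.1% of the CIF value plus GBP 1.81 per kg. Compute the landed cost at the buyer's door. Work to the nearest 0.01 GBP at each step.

EXW: the seller makes goods available at their premises; the buyer bears all onward costs.
CIF value = EXW price + inland to port + export clearance + origin terminal + freight + insurance = 23416.65 + 1027.00 + 170.60 + 535.94 + 4614.31 + 375.51 = 30140.01
Ad valorem component: 30140.01 × 7.1% = 2139.94
Specific component: 765 × 1.81 = 1384.65
Import duty = 2139.94 + 1384.65 = 3524.59
Buyer bears: inland to port 1027.00 + export clearance 170.60 + origin terminal 535.94 + freight 4614.31 + insurance 375.51 + brokerage 131.29 + duty 3524.59 = 10379.24
Landed cost = invoice 23416.65 + 10379.24 = 33795.89

Total landed cost: GBP 33795.89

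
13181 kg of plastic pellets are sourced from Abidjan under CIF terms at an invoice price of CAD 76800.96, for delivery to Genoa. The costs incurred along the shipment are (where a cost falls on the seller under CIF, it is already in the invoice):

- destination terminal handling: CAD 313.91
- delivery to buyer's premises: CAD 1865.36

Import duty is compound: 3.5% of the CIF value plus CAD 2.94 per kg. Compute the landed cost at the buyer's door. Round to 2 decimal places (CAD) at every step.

CIF: the seller pays costs through ocean freight and marine insurance to the destination port.
The CIF price already equals the CIF value: 76800.96
Ad valorem component: 76800.96 × 3.5% = 2688.03
Specific component: 13181 × 2.94 = 38752.14
Import duty = 2688.03 + 38752.14 = 41440.17
Buyer bears: destination terminal 313.91 + delivery 1865.36 + duty 41440.17 = 43619.44
Landed cost = invoice 76800.96 + 43619.44 = 120420.40

Total landed cost: CAD 120420.40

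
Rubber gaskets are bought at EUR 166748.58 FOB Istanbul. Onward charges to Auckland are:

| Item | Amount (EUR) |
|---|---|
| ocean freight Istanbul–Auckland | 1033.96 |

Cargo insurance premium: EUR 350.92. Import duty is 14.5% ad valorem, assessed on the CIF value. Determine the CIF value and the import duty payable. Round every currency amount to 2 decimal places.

CIF = FOB price + freight + insurance
CIF = 166748.58 + 1033.96 + 350.92 = 168133.46
Import duty = 168133.46 × 14.5% = 24379.35

CIF value: EUR 168133.46; import duty: EUR 24379.35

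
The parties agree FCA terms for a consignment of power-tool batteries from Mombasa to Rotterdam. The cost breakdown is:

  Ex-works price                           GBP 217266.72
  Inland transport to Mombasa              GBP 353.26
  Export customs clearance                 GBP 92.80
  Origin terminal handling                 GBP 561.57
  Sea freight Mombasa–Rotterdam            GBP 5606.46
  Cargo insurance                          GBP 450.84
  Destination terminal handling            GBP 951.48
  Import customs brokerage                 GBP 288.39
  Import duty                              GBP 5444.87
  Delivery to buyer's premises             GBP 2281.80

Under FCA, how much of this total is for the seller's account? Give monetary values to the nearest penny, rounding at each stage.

FCA: the seller delivers export-cleared goods to the carrier; the buyer bears costs from that point.
Seller's account: goods 217266.72 + inland to port 353.26 + export clearance 92.80 = 217712.78
Buyer's account: origin terminal 561.57 + freight 5606.46 + insurance 450.84 + destination terminal 951.48 + brokerage 288.39 + duty 5444.87 + delivery 2281.80 = 15585.41

Seller's account: GBP 217712.78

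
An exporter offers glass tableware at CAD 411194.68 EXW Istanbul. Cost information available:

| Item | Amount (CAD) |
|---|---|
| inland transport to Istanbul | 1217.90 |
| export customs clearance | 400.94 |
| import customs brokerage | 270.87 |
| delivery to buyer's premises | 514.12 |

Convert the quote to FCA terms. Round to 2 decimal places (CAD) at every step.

Not relevant to the conversion: brokerage, delivery — on the buyer under both terms; not part of either seller's price.
From EXW to FCA, the seller additionally bears: inland to port, export clearance.
FCA price = 411194.68 + 1217.90 + 400.94 = 412813.52

FCA price: CAD 412813.52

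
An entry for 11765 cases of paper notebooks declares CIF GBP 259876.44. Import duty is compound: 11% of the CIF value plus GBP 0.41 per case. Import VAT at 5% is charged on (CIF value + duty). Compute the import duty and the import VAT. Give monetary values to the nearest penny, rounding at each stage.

Ad valorem component: 259876.44 × 11% = 28586.41
Specific component: 11765 × 0.41 = 4823.65
Import duty = 28586.41 + 4823.65 = 33410.06
VAT base = CIF + duty = 259876.44 + 33410.06 = 293286.50
Import VAT = 293286.50 × 5% = 14664.33

Import duty: GBP 33410.06; import VAT: GBP 14664.33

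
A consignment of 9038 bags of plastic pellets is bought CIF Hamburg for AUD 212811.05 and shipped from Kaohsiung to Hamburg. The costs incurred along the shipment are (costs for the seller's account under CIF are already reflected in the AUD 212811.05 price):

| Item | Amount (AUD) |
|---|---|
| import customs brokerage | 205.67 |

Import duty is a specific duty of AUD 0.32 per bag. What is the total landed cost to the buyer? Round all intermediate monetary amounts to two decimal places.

CIF: the seller pays costs through ocean freight and marine insurance to the destination port.
The CIF price already equals the CIF value: 212811.05
Import duty = 9038 × 0.32 = 2892.16
Buyer bears: brokerage 205.67 + duty 2892.16 = 3097.83
Landed cost = invoice 212811.05 + 3097.83 = 215908.88

Total landed cost: AUD 215908.88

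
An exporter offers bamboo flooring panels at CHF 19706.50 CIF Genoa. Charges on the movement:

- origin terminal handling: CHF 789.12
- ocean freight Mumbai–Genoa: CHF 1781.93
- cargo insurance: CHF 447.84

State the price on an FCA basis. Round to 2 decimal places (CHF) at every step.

FCA price: CHF 16687.61

From CIF to FCA, the seller no longer bears: origin terminal, freight, insurance.
FCA price = 19706.50 − 789.12 − 1781.93 − 447.84 = 16687.61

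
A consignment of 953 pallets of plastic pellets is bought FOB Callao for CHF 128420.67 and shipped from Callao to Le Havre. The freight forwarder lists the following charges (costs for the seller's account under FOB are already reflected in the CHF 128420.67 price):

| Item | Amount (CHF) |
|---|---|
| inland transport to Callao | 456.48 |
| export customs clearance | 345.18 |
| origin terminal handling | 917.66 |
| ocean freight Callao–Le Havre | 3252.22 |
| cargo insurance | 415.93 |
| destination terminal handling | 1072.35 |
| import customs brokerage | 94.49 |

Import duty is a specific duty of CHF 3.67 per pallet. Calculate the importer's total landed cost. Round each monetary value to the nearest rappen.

FOB: the seller bears costs until goods are on board at the origin port; the buyer bears freight, insurance and all costs thereafter.
Already in the invoice (seller's account under FOB): inland to port, export clearance, origin terminal — exclude.
CIF value = FOB price + freight + insurance = 128420.67 + 3252.22 + 415.93 = 132088.82
Import duty = 953 × 3.67 = 3497.51
Buyer bears: freight 3252.22 + insurance 415.93 + destination terminal 1072.35 + brokerage 94.49 + duty 3497.51 = 8332.50
Landed cost = invoice 128420.67 + 8332.50 = 136753.17

Total landed cost: CHF 136753.17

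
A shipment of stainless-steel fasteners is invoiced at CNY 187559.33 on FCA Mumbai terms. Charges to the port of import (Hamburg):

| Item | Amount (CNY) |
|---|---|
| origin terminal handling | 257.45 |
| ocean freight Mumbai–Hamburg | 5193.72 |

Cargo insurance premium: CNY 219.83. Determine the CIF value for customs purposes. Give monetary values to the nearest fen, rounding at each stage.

CIF = FCA price + pre-shipment costs + freight + insurance
CIF = 187559.33 + 257.45 + 5193.72 + 219.83 = 193230.33

CIF value: CNY 193230.33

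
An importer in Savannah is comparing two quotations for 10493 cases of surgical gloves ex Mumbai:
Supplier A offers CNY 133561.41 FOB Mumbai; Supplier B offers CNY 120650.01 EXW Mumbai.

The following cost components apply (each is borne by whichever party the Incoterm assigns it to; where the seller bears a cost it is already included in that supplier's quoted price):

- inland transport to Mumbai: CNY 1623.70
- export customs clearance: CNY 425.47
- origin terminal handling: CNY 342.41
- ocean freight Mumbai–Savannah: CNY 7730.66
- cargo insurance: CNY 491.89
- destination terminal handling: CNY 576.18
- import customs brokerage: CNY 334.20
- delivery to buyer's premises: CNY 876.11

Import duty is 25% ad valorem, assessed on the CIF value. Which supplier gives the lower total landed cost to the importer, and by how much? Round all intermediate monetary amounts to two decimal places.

Supplier A (FOB):
CIF value = FOB price + freight + insurance = 133561.41 + 7730.66 + 491.89 = 141783.96
Import duty = 141783.96 × 25% = 35445.99
Buyer bears (A): 7730.66 + 491.89 + 576.18 + 334.20 + 876.11 = 10009.04
Landed cost (A) = invoice 133561.41 + 10009.04 + duty 35445.99 = 179016.44
Supplier B (EXW):
CIF value = EXW price + inland to port + export clearance + origin terminal + freight + insurance = 120650.01 + 1623.70 + 425.47 + 342.41 + 7730.66 + 491.89 = 131264.14
Import duty = 131264.14 × 25% = 32816.04
Buyer bears (B): 1623.70 + 425.47 + 342.41 + 7730.66 + 491.89 + 576.18 + 334.20 + 876.11 = 12400.62
Landed cost (B) = invoice 120650.01 + 12400.62 + duty 32816.04 = 165866.67
Difference = |179016.44 − 165866.67| = 13149.77

Supplier B is cheaper by CNY 13149.77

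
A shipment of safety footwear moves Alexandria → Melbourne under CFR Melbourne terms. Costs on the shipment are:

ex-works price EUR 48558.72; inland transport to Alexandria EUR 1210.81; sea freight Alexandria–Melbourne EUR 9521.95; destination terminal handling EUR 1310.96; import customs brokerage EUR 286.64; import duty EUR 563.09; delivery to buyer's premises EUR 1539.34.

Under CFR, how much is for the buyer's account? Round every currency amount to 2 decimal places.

CFR: the seller pays costs through ocean freight to the destination port, but not insurance.
Seller's account: goods 48558.72 + inland to port 1210.81 + freight 9521.95 = 59291.48
Buyer's account: destination terminal 1310.96 + brokerage 286.64 + duty 563.09 + delivery 1539.34 = 3700.03

Buyer's account: EUR 3700.03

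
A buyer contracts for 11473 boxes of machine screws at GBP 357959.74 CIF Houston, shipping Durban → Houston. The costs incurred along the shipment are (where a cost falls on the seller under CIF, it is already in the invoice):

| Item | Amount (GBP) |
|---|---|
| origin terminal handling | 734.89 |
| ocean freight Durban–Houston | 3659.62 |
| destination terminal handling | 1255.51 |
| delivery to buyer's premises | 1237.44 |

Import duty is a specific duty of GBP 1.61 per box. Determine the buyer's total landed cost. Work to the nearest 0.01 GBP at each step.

Total landed cost: GBP 378924.22

CIF: the seller pays costs through ocean freight and marine insurance to the destination port.
Already in the invoice (seller's account under CIF): origin terminal, freight — exclude.
The CIF price already equals the CIF value: 357959.74
Import duty = 11473 × 1.61 = 18471.53
Buyer bears: destination terminal 1255.51 + delivery 1237.44 + duty 18471.53 = 20964.48
Landed cost = invoice 357959.74 + 20964.48 = 378924.22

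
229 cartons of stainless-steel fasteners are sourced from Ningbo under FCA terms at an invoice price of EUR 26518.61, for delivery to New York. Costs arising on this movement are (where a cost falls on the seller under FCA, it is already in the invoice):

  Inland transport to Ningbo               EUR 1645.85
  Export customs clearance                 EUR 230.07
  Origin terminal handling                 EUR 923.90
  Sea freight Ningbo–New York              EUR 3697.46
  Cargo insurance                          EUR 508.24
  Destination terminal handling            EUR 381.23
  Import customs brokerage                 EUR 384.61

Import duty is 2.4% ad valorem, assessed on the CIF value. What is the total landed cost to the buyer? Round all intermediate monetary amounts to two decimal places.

FCA: the seller delivers export-cleared goods to the carrier; the buyer bears costs from that point.
Already in the invoice (seller's account under FCA): inland to port, export clearance — exclude.
CIF value = FCA price + origin terminal + freight + insurance = 26518.61 + 923.90 + 3697.46 + 508.24 = 31648.21
Import duty = 31648.21 × 2.4% = 759.56
Buyer bears: origin terminal 923.90 + freight 3697.46 + insurance 508.24 + destination terminal 381.23 + brokerage 384.61 + duty 759.56 = 6655.00
Landed cost = invoice 26518.61 + 6655.00 = 33173.61

Total landed cost: EUR 33173.61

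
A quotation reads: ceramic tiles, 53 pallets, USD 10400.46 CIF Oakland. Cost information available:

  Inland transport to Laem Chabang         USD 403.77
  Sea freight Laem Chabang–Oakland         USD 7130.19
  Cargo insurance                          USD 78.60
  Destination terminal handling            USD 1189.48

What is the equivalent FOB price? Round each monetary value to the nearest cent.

Not relevant to the conversion: inland to port — on the seller under both CIF and FOB; already in the CIF price and stays in the FOB price. destination terminal — on the buyer under both terms; not part of either seller's price.
From CIF to FOB, the seller no longer bears: freight, insurance.
FOB price = 10400.46 − 7130.19 − 78.60 = 3191.67

FOB price: USD 3191.67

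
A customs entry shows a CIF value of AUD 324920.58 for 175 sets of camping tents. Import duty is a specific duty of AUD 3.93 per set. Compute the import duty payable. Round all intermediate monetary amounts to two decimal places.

Import duty = 175 × 3.93 = 687.75

Import duty: AUD 687.75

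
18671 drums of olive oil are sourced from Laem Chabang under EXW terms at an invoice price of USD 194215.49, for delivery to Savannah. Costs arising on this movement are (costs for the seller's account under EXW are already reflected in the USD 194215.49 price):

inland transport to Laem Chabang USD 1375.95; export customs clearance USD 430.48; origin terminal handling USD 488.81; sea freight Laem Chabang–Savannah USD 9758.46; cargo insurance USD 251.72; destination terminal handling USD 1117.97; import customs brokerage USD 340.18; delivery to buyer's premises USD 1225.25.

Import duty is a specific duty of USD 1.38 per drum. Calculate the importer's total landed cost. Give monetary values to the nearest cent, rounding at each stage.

Total landed cost: USD 234970.29

EXW: the seller makes goods available at their premises; the buyer bears all onward costs.
CIF value = EXW price + inland to port + export clearance + origin terminal + freight + insurance = 194215.49 + 1375.95 + 430.48 + 488.81 + 9758.46 + 251.72 = 206520.91
Import duty = 18671 × 1.38 = 25765.98
Buyer bears: inland to port 1375.95 + export clearance 430.48 + origin terminal 488.81 + freight 9758.46 + insurance 251.72 + destination terminal 1117.97 + brokerage 340.18 + delivery 1225.25 + duty 25765.98 = 40754.80
Landed cost = invoice 194215.49 + 40754.80 = 234970.29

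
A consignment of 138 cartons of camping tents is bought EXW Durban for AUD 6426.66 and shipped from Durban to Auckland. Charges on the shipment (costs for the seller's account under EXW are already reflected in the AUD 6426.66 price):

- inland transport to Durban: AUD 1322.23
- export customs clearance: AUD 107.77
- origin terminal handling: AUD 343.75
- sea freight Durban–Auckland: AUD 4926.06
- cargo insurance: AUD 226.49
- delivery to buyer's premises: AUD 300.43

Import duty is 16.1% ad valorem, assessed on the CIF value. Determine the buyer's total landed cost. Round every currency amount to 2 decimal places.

EXW: the seller makes goods available at their premises; the buyer bears all onward costs.
CIF value = EXW price + inland to port + export clearance + origin terminal + freight + insurance = 6426.66 + 1322.23 + 107.77 + 343.75 + 4926.06 + 226.49 = 13352.96
Import duty = 13352.96 × 16.1% = 2149.83
Buyer bears: inland to port 1322.23 + export clearance 107.77 + origin terminal 343.75 + freight 4926.06 + insurance 226.49 + delivery 300.43 + duty 2149.83 = 9376.56
Landed cost = invoice 6426.66 + 9376.56 = 15803.22

Total landed cost: AUD 15803.22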